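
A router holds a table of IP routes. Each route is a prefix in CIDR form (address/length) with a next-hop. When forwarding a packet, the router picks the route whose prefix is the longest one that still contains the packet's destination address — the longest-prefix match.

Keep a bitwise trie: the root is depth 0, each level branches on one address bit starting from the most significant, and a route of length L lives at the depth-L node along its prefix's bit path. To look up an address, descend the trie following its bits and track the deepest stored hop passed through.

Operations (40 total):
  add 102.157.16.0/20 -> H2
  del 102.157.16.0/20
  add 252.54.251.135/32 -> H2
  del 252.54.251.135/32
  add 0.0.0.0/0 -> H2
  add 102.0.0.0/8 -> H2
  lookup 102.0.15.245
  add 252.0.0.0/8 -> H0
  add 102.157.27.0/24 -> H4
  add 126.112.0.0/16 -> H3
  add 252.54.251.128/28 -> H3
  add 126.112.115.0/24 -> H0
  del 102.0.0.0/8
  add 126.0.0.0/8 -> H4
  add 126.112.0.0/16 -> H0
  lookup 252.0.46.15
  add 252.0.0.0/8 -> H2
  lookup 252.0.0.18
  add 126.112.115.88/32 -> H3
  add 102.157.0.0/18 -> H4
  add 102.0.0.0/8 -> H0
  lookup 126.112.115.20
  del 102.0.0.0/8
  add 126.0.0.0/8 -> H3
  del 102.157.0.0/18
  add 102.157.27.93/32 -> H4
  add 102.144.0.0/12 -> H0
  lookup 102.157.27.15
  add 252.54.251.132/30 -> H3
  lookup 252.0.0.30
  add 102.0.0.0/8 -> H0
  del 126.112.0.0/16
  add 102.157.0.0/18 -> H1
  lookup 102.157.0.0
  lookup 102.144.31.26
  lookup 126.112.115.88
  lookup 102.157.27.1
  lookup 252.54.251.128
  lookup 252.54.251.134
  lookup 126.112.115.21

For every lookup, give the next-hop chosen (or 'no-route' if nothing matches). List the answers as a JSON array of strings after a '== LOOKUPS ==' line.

Process each operation:
  add 102.157.16.0/20 -> H2 at depth 20
  del 102.157.16.0/20 (clear depth 20)
  add 252.54.251.135/32 -> H2 at depth 32
  del 252.54.251.135/32 (clear depth 32)
  add 0.0.0.0/0 -> H2 at depth 0
  add 102.0.0.0/8 -> H2 at depth 8
  Q 102.0.15.245: descend 01100110 ; hops seen [H2,H2] ; pick H2
  add 252.0.0.0/8 -> H0 at depth 8
  add 102.157.27.0/24 -> H4 at depth 24
  add 126.112.0.0/16 -> H3 at depth 16
  add 252.54.251.128/28 -> H3 at depth 28
  add 126.112.115.0/24 -> H0 at depth 24
  del 102.0.0.0/8 (clear depth 8)
  add 126.0.0.0/8 -> H4 at depth 8
  add 126.112.0.0/16 -> H0 at depth 16
  Q 252.0.46.15: descend 1111110000 ; hops seen [H2,H0] ; pick H0
  add 252.0.0.0/8 -> H2 at depth 8
  Q 252.0.0.18: descend 1111110000 ; hops seen [H2,H2] ; pick H2
  add 126.112.115.88/32 -> H3 at depth 32
  add 102.157.0.0/18 -> H4 at depth 18
  add 102.0.0.0/8 -> H0 at depth 8
  Q 126.112.115.20: descend 0111111001110000011100110 ; hops seen [H2,H4,H0,H0] ; pick H0
  del 102.0.0.0/8 (clear depth 8)
  add 126.0.0.0/8 -> H3 at depth 8
  del 102.157.0.0/18 (clear depth 18)
  add 102.157.27.93/32 -> H4 at depth 32
  add 102.144.0.0/12 -> H0 at depth 12
  Q 102.157.27.15: descend 0110011010011101000110110 ; hops seen [H2,H0,H4] ; pick H4
  add 252.54.251.132/30 -> H3 at depth 30
  Q 252.0.0.30: descend 1111110000 ; hops seen [H2,H2] ; pick H2
  add 102.0.0.0/8 -> H0 at depth 8
  del 126.112.0.0/16 (clear depth 16)
  add 102.157.0.0/18 -> H1 at depth 18
  Q 102.157.0.0: descend 0110011010011101000 ; hops seen [H2,H0,H0,H1] ; pick H1
  Q 102.144.31.26: descend 011001101001 ; hops seen [H2,H0,H0] ; pick H0
  Q 126.112.115.88: descend 01111110011100000111001101011000 ; hops seen [H2,H3,H0,H3] ; pick H3
  Q 102.157.27.1: descend 0110011010011101000110110 ; hops seen [H2,H0,H0,H1,H4] ; pick H4
  Q 252.54.251.128: descend 11111100001101101111101110000 ; hops seen [H2,H2,H3] ; pick H3
  Q 252.54.251.134: descend 1111110000110110111110111000011 ; hops seen [H2,H2,H3,H3] ; pick H3
  Q 126.112.115.21: descend 0111111001110000011100110 ; hops seen [H2,H3,H0] ; pick H0

== LOOKUPS ==
["H2","H0","H2","H0","H4","H2","H1","H0","H3","H4","H3","H3","H0"]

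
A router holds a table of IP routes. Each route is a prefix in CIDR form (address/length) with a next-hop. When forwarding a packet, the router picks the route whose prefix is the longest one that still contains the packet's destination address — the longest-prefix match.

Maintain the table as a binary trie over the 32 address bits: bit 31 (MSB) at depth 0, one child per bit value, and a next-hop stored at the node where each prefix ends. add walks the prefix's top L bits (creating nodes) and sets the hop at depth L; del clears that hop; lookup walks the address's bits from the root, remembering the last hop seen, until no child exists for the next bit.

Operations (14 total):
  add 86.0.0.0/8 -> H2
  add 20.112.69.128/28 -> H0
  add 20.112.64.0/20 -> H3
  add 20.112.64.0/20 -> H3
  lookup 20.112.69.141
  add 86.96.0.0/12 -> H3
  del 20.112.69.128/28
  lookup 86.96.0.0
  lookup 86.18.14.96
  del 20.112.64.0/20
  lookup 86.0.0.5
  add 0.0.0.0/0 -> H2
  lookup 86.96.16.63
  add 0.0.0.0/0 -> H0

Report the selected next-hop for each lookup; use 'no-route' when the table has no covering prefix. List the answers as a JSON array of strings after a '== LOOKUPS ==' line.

Trace:
  + 86.0.0.0/8 (H2) depth=8
  + 20.112.69.128/28 (H0) depth=28
  + 20.112.64.0/20 (H3) depth=20
  + 20.112.64.0/20 (H3) depth=20
  ? 20.112.69.141  path d0:-→d1:-→d2:-→d3:-→d4:-→d5:-→d6:-→d7:-→d8:-→d9:-→d10:-→d11:-→d12:-→d13:-→d14:-→d15:-→d16:-→d17:-→d18:-→d19:-→d20:H3→d21:-→d22:-→d23:-→d24:-→d25:-→d26:-→d27:-→d28:H0  best=H0
  + 86.96.0.0/12 (H3) depth=12
  - 20.112.69.128/28 clear@28
  ? 86.96.0.0  path d0:-→d1:-→d2:-→d3:-→d4:-→d5:-→d6:-→d7:-→d8:H2→d9:-→d10:-→d11:-→d12:H3  best=H3
  ? 86.18.14.96  path d0:-→d1:-→d2:-→d3:-→d4:-→d5:-→d6:-→d7:-→d8:H2→d9:-  best=H2
  - 20.112.64.0/20 clear@20
  ? 86.0.0.5  path d0:-→d1:-→d2:-→d3:-→d4:-→d5:-→d6:-→d7:-→d8:H2→d9:-  best=H2
  + 0.0.0.0/0 (H2) depth=0
  ? 86.96.16.63  path d0:H2→d1:-→d2:-→d3:-→d4:-→d5:-→d6:-→d7:-→d8:H2→d9:-→d10:-→d11:-→d12:H3  best=H3
  + 0.0.0.0/0 (H0) depth=0

== LOOKUPS ==
["H0","H3","H2","H2","H3"]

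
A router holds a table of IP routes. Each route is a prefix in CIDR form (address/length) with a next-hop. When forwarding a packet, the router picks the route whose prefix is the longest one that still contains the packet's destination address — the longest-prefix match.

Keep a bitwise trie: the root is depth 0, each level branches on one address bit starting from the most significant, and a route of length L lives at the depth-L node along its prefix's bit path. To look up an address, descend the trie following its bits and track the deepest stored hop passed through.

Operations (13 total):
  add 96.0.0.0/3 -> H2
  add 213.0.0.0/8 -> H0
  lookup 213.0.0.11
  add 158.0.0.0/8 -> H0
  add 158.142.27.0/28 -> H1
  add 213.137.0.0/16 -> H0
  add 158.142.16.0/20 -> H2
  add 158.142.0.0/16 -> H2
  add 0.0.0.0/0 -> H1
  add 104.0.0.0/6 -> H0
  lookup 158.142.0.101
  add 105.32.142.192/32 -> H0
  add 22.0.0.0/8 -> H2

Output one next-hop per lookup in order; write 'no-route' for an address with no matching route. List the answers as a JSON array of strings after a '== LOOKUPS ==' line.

Apply in order:
  + 96.0.0.0/3 (H2) depth=3
  + 213.0.0.0/8 (H0) depth=8
  lookup 213.0.0.11: bits 11010101 walk d0:-→d1:-→d2:-→d3:-→d4:-→d5:-→d6:-→d7:-→d8:H0 -> H0
  + 158.0.0.0/8 (H0) depth=8
  + 158.142.27.0/28 (H1) depth=28
  + 213.137.0.0/16 (H0) depth=16
  + 158.142.16.0/20 (H2) depth=20
  + 158.142.0.0/16 (H2) depth=16
  + 0.0.0.0/0 (H1) depth=0
  + 104.0.0.0/6 (H0) depth=6
  lookup 158.142.0.101: bits 1001111010001110000 walk d0:H1→d1:-→d2:-→d3:-→d4:-→d5:-→d6:-→d7:-→d8:H0→d9:-→d10:-→d11:-→d12:-→d13:-→d14:-→d15:-→d16:H2→d17:-→d18:-→d19:- -> H2
  + 105.32.142.192/32 (H0) depth=32
  + 22.0.0.0/8 (H2) depth=8

== LOOKUPS ==
["H0","H2"]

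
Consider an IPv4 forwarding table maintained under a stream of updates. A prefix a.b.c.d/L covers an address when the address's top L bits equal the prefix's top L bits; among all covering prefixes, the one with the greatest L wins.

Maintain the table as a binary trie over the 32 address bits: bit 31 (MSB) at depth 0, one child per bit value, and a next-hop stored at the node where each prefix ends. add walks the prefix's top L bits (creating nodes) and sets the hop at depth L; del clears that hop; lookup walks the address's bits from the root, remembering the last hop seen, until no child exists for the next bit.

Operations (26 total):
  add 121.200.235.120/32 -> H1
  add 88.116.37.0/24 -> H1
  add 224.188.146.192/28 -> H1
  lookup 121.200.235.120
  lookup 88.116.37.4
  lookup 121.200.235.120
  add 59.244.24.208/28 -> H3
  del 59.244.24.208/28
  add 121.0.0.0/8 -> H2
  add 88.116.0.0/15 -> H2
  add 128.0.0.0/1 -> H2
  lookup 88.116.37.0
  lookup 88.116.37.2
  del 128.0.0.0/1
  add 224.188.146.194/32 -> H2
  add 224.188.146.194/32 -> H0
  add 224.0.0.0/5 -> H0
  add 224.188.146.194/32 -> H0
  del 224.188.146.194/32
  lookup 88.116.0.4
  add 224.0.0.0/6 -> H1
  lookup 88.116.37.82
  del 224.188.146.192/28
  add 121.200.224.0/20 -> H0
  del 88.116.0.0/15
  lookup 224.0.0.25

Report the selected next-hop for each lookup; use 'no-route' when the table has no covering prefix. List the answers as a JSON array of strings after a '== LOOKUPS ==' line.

Process each operation:
  + 121.200.235.120/32 (H1) depth=32
  + 88.116.37.0/24 (H1) depth=24
  + 224.188.146.192/28 (H1) depth=28
  ? 121.200.235.120  path d0:-→d1:-→d2:-→d3:-→d4:-→d5:-→d6:-→d7:-→d8:-→d9:-→d10:-→d11:-→d12:-→d13:-→d14:-→d15:-→d16:-→d17:-→d18:-→d19:-→d20:-→d21:-→d22:-→d23:-→d24:-→d25:-→d26:-→d27:-→d28:-→d29:-→d30:-→d31:-→d32:H1  best=H1
  ? 88.116.37.4  path d0:-→d1:-→d2:-→d3:-→d4:-→d5:-→d6:-→d7:-→d8:-→d9:-→d10:-→d11:-→d12:-→d13:-→d14:-→d15:-→d16:-→d17:-→d18:-→d19:-→d20:-→d21:-→d22:-→d23:-→d24:H1  best=H1
  ? 121.200.235.120  path d0:-→d1:-→d2:-→d3:-→d4:-→d5:-→d6:-→d7:-→d8:-→d9:-→d10:-→d11:-→d12:-→d13:-→d14:-→d15:-→d16:-→d17:-→d18:-→d19:-→d20:-→d21:-→d22:-→d23:-→d24:-→d25:-→d26:-→d27:-→d28:-→d29:-→d30:-→d31:-→d32:H1  best=H1
  + 59.244.24.208/28 (H3) depth=28
  del 59.244.24.208/28 (clear depth 28)
  + 121.0.0.0/8 (H2) depth=8
  + 88.116.0.0/15 (H2) depth=15
  + 128.0.0.0/1 (H2) depth=1
  ? 88.116.37.0  path d0:-→d1:-→d2:-→d3:-→d4:-→d5:-→d6:-→d7:-→d8:-→d9:-→d10:-→d11:-→d12:-→d13:-→d14:-→d15:H2→d16:-→d17:-→d18:-→d19:-→d20:-→d21:-→d22:-→d23:-→d24:H1  best=H1
  ? 88.116.37.2  path d0:-→d1:-→d2:-→d3:-→d4:-→d5:-→d6:-→d7:-→d8:-→d9:-→d10:-→d11:-→d12:-→d13:-→d14:-→d15:H2→d16:-→d17:-→d18:-→d19:-→d20:-→d21:-→d22:-→d23:-→d24:H1  best=H1
  del 128.0.0.0/1 (clear depth 1)
  + 224.188.146.194/32 (H2) depth=32
  + 224.188.146.194/32 (H0) depth=32
  + 224.0.0.0/5 (H0) depth=5
  + 224.188.146.194/32 (H0) depth=32
  del 224.188.146.194/32 (clear depth 32)
  ? 88.116.0.4  path d0:-→d1:-→d2:-→d3:-→d4:-→d5:-→d6:-→d7:-→d8:-→d9:-→d10:-→d11:-→d12:-→d13:-→d14:-→d15:H2→d16:-→d17:-→d18:-  best=H2
  + 224.0.0.0/6 (H1) depth=6
  ? 88.116.37.82  path d0:-→d1:-→d2:-→d3:-→d4:-→d5:-→d6:-→d7:-→d8:-→d9:-→d10:-→d11:-→d12:-→d13:-→d14:-→d15:H2→d16:-→d17:-→d18:-→d19:-→d20:-→d21:-→d22:-→d23:-→d24:H1  best=H1
  del 224.188.146.192/28 (clear depth 28)
  + 121.200.224.0/20 (H0) depth=20
  del 88.116.0.0/15 (clear depth 15)
  ? 224.0.0.25  path d0:-→d1:-→d2:-→d3:-→d4:-→d5:H0→d6:H1→d7:-→d8:-  best=H1

== LOOKUPS ==
["H1","H1","H1","H1","H1","H2","H1","H1"]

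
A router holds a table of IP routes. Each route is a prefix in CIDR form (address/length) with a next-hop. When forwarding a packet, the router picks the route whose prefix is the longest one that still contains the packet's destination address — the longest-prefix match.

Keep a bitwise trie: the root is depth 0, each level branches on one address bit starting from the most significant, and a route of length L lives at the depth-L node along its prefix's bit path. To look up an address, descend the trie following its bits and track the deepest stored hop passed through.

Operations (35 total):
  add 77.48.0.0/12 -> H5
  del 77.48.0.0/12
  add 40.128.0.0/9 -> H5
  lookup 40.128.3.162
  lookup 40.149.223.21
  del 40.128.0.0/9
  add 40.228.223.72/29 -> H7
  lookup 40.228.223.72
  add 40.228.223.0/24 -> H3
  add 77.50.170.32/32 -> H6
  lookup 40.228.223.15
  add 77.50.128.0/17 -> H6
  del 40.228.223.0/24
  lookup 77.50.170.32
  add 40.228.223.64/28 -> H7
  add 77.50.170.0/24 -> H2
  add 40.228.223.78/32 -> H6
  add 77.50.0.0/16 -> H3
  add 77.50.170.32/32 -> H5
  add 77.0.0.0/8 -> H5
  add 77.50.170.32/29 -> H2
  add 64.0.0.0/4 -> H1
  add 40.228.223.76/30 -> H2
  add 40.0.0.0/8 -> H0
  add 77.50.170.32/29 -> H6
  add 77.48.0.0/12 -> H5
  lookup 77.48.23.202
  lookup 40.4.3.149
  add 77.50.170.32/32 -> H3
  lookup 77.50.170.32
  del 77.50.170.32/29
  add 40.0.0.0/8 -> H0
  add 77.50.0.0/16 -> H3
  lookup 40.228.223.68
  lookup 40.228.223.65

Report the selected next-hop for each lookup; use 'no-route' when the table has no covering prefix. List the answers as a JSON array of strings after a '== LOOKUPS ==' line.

Trace:
  add 77.48.0.0/12 -> H5 at depth 12
  - 77.48.0.0/12 clear@12
  add 40.128.0.0/9 -> H5 at depth 9
  Q 40.128.3.162: descend 001010001 ; hops seen [H5] ; pick H5
  Q 40.149.223.21: descend 001010001 ; hops seen [H5] ; pick H5
  - 40.128.0.0/9 clear@9
  add 40.228.223.72/29 -> H7 at depth 29
  Q 40.228.223.72: descend 00101000111001001101111101001 ; hops seen [H7] ; pick H7
  add 40.228.223.0/24 -> H3 at depth 24
  add 77.50.170.32/32 -> H6 at depth 32
  Q 40.228.223.15: descend 0010100011100100110111110 ; hops seen [H3] ; pick H3
  add 77.50.128.0/17 -> H6 at depth 17
  - 40.228.223.0/24 clear@24
  Q 77.50.170.32: descend 01001101001100101010101000100000 ; hops seen [H6,H6] ; pick H6
  add 40.228.223.64/28 -> H7 at depth 28
  add 77.50.170.0/24 -> H2 at depth 24
  add 40.228.223.78/32 -> H6 at depth 32
  add 77.50.0.0/16 -> H3 at depth 16
  add 77.50.170.32/32 -> H5 at depth 32
  add 77.0.0.0/8 -> H5 at depth 8
  add 77.50.170.32/29 -> H2 at depth 29
  add 64.0.0.0/4 -> H1 at depth 4
  add 40.228.223.76/30 -> H2 at depth 30
  add 40.0.0.0/8 -> H0 at depth 8
  add 77.50.170.32/29 -> H6 at depth 29
  add 77.48.0.0/12 -> H5 at depth 12
  Q 77.48.23.202: descend 01001101001100 ; hops seen [H1,H5,H5] ; pick H5
  Q 40.4.3.149: descend 00101000 ; hops seen [H0] ; pick H0
  add 77.50.170.32/32 -> H3 at depth 32
  Q 77.50.170.32: descend 01001101001100101010101000100000 ; hops seen [H1,H5,H5,H3,H6,H2,H6,H3] ; pick H3
  - 77.50.170.32/29 clear@29
  add 40.0.0.0/8 -> H0 at depth 8
  add 77.50.0.0/16 -> H3 at depth 16
  Q 40.228.223.68: descend 0010100011100100110111110100 ; hops seen [H0,H7] ; pick H7
  Q 40.228.223.65: descend 0010100011100100110111110100 ; hops seen [H0,H7] ; pick H7

== LOOKUPS ==
["H5","H5","H7","H3","H6","H5","H0","H3","H7","H7"]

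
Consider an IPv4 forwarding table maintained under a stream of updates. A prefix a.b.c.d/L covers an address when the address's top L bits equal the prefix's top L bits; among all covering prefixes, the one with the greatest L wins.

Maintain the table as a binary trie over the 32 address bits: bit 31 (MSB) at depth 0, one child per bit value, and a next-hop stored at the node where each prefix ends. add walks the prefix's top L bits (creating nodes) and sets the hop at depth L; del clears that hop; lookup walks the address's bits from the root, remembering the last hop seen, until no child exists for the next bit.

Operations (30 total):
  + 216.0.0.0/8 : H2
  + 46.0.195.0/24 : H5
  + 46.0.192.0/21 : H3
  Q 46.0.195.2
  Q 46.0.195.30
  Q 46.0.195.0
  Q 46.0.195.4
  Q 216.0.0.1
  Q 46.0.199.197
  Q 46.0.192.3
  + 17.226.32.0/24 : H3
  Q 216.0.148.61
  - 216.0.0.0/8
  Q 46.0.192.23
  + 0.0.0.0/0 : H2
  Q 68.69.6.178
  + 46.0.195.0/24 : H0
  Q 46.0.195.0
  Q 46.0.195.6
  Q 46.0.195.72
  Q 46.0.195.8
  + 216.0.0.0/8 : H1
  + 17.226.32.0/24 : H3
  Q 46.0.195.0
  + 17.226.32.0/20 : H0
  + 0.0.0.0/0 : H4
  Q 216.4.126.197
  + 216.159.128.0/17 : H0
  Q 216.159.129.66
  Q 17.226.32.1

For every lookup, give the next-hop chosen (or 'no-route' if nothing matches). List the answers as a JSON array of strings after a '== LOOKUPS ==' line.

Apply in order:
  + 216.0.0.0/8 (H2) depth=8
  + 46.0.195.0/24 (H5) depth=24
  + 46.0.192.0/21 (H3) depth=21
  lookup 46.0.195.2: bits 001011100000000011000011 walk d0:-→d1:-→d2:-→d3:-→d4:-→d5:-→d6:-→d7:-→d8:-→d9:-→d10:-→d11:-→d12:-→d13:-→d14:-→d15:-→d16:-→d17:-→d18:-→d19:-→d20:-→d21:H3→d22:-→d23:-→d24:H5 -> H5
  lookup 46.0.195.30: bits 001011100000000011000011 walk d0:-→d1:-→d2:-→d3:-→d4:-→d5:-→d6:-→d7:-→d8:-→d9:-→d10:-→d11:-→d12:-→d13:-→d14:-→d15:-→d16:-→d17:-→d18:-→d19:-→d20:-→d21:H3→d22:-→d23:-→d24:H5 -> H5
  lookup 46.0.195.0: bits 001011100000000011000011 walk d0:-→d1:-→d2:-→d3:-→d4:-→d5:-→d6:-→d7:-→d8:-→d9:-→d10:-→d11:-→d12:-→d13:-→d14:-→d15:-→d16:-→d17:-→d18:-→d19:-→d20:-→d21:H3→d22:-→d23:-→d24:H5 -> H5
  lookup 46.0.195.4: bits 001011100000000011000011 walk d0:-→d1:-→d2:-→d3:-→d4:-→d5:-→d6:-→d7:-→d8:-→d9:-→d10:-→d11:-→d12:-→d13:-→d14:-→d15:-→d16:-→d17:-→d18:-→d19:-→d20:-→d21:H3→d22:-→d23:-→d24:H5 -> H5
  lookup 216.0.0.1: bits 11011000 walk d0:-→d1:-→d2:-→d3:-→d4:-→d5:-→d6:-→d7:-→d8:H2 -> H2
  lookup 46.0.199.197: bits 001011100000000011000 walk d0:-→d1:-→d2:-→d3:-→d4:-→d5:-→d6:-→d7:-→d8:-→d9:-→d10:-→d11:-→d12:-→d13:-→d14:-→d15:-→d16:-→d17:-→d18:-→d19:-→d20:-→d21:H3 -> H3
  lookup 46.0.192.3: bits 0010111000000000110000 walk d0:-→d1:-→d2:-→d3:-→d4:-→d5:-→d6:-→d7:-→d8:-→d9:-→d10:-→d11:-→d12:-→d13:-→d14:-→d15:-→d16:-→d17:-→d18:-→d19:-→d20:-→d21:H3→d22:- -> H3
  + 17.226.32.0/24 (H3) depth=24
  lookup 216.0.148.61: bits 11011000 walk d0:-→d1:-→d2:-→d3:-→d4:-→d5:-→d6:-→d7:-→d8:H2 -> H2
  - 216.0.0.0/8 clear@8
  lookup 46.0.192.23: bits 0010111000000000110000 walk d0:-→d1:-→d2:-→d3:-→d4:-→d5:-→d6:-→d7:-→d8:-→d9:-→d10:-→d11:-→d12:-→d13:-→d14:-→d15:-→d16:-→d17:-→d18:-→d19:-→d20:-→d21:H3→d22:- -> H3
  + 0.0.0.0/0 (H2) depth=0
  lookup 68.69.6.178: bits 0 walk d0:H2→d1:- -> H2
  + 46.0.195.0/24 (H0) depth=24
  lookup 46.0.195.0: bits 001011100000000011000011 walk d0:H2→d1:-→d2:-→d3:-→d4:-→d5:-→d6:-→d7:-→d8:-→d9:-→d10:-→d11:-→d12:-→d13:-→d14:-→d15:-→d16:-→d17:-→d18:-→d19:-→d20:-→d21:H3→d22:-→d23:-→d24:H0 -> H0
  lookup 46.0.195.6: bits 001011100000000011000011 walk d0:H2→d1:-→d2:-→d3:-→d4:-→d5:-→d6:-→d7:-→d8:-→d9:-→d10:-→d11:-→d12:-→d13:-→d14:-→d15:-→d16:-→d17:-→d18:-→d19:-→d20:-→d21:H3→d22:-→d23:-→d24:H0 -> H0
  lookup 46.0.195.72: bits 001011100000000011000011 walk d0:H2→d1:-→d2:-→d3:-→d4:-→d5:-→d6:-→d7:-→d8:-→d9:-→d10:-→d11:-→d12:-→d13:-→d14:-→d15:-→d16:-→d17:-→d18:-→d19:-→d20:-→d21:H3→d22:-→d23:-→d24:H0 -> H0
  lookup 46.0.195.8: bits 001011100000000011000011 walk d0:H2→d1:-→d2:-→d3:-→d4:-→d5:-→d6:-→d7:-→d8:-→d9:-→d10:-→d11:-→d12:-→d13:-→d14:-→d15:-→d16:-→d17:-→d18:-→d19:-→d20:-→d21:H3→d22:-→d23:-→d24:H0 -> H0
  + 216.0.0.0/8 (H1) depth=8
  + 17.226.32.0/24 (H3) depth=24
  lookup 46.0.195.0: bits 001011100000000011000011 walk d0:H2→d1:-→d2:-→d3:-→d4:-→d5:-→d6:-→d7:-→d8:-→d9:-→d10:-→d11:-→d12:-→d13:-→d14:-→d15:-→d16:-→d17:-→d18:-→d19:-→d20:-→d21:H3→d22:-→d23:-→d24:H0 -> H0
  + 17.226.32.0/20 (H0) depth=20
  + 0.0.0.0/0 (H4) depth=0
  lookup 216.4.126.197: bits 11011000 walk d0:H4→d1:-→d2:-→d3:-→d4:-→d5:-→d6:-→d7:-→d8:H1 -> H1
  + 216.159.128.0/17 (H0) depth=17
  lookup 216.159.129.66: bits 11011000100111111 walk d0:H4→d1:-→d2:-→d3:-→d4:-→d5:-→d6:-→d7:-→d8:H1→d9:-→d10:-→d11:-→d12:-→d13:-→d14:-→d15:-→d16:-→d17:H0 -> H0
  lookup 17.226.32.1: bits 000100011110001000100000 walk d0:H4→d1:-→d2:-→d3:-→d4:-→d5:-→d6:-→d7:-→d8:-→d9:-→d10:-→d11:-→d12:-→d13:-→d14:-→d15:-→d16:-→d17:-→d18:-→d19:-→d20:H0→d21:-→d22:-→d23:-→d24:H3 -> H3

== LOOKUPS ==
["H5","H5","H5","H5","H2","H3","H3","H2","H3","H2","H0","H0","H0","H0","H0","H1","H0","H3"]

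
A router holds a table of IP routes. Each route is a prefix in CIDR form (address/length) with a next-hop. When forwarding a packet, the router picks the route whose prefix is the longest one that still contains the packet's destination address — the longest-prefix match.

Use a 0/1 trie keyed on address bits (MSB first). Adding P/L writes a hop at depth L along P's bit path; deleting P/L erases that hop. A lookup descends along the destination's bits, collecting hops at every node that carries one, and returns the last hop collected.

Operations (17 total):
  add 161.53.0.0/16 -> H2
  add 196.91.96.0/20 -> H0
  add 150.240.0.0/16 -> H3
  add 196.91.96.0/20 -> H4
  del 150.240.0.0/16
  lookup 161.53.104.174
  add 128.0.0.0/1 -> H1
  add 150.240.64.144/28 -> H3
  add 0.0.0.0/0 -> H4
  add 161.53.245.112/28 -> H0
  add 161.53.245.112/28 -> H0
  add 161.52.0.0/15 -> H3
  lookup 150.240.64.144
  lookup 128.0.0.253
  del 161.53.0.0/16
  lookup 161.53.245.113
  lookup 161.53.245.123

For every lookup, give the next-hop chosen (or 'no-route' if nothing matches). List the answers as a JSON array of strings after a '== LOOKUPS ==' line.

Trace:
  + 161.53.0.0/16 (H2) depth=16
  + 196.91.96.0/20 (H0) depth=20
  + 150.240.0.0/16 (H3) depth=16
  + 196.91.96.0/20 (H4) depth=20
  del 150.240.0.0/16 (clear depth 16)
  lookup 161.53.104.174: bits 1010000100110101 walk d0:-→d1:-→d2:-→d3:-→d4:-→d5:-→d6:-→d7:-→d8:-→d9:-→d10:-→d11:-→d12:-→d13:-→d14:-→d15:-→d16:H2 -> H2
  + 128.0.0.0/1 (H1) depth=1
  + 150.240.64.144/28 (H3) depth=28
  + 0.0.0.0/0 (H4) depth=0
  + 161.53.245.112/28 (H0) depth=28
  + 161.53.245.112/28 (H0) depth=28
  + 161.52.0.0/15 (H3) depth=15
  lookup 150.240.64.144: bits 1001011011110000010000001001 walk d0:H4→d1:H1→d2:-→d3:-→d4:-→d5:-→d6:-→d7:-→d8:-→d9:-→d10:-→d11:-→d12:-→d13:-→d14:-→d15:-→d16:-→d17:-→d18:-→d19:-→d20:-→d21:-→d22:-→d23:-→d24:-→d25:-→d26:-→d27:-→d28:H3 -> H3
  lookup 128.0.0.253: bits 100 walk d0:H4→d1:H1→d2:-→d3:- -> H1
  del 161.53.0.0/16 (clear depth 16)
  lookup 161.53.245.113: bits 1010000100110101111101010111 walk d0:H4→d1:H1→d2:-→d3:-→d4:-→d5:-→d6:-→d7:-→d8:-→d9:-→d10:-→d11:-→d12:-→d13:-→d14:-→d15:H3→d16:-→d17:-→d18:-→d19:-→d20:-→d21:-→d22:-→d23:-→d24:-→d25:-→d26:-→d27:-→d28:H0 -> H0
  lookup 161.53.245.123: bits 1010000100110101111101010111 walk d0:H4→d1:H1→d2:-→d3:-→d4:-→d5:-→d6:-→d7:-→d8:-→d9:-→d10:-→d11:-→d12:-→d13:-→d14:-→d15:H3→d16:-→d17:-→d18:-→d19:-→d20:-→d21:-→d22:-→d23:-→d24:-→d25:-→d26:-→d27:-→d28:H0 -> H0

== LOOKUPS ==
["H2","H3","H1","H0","H0"]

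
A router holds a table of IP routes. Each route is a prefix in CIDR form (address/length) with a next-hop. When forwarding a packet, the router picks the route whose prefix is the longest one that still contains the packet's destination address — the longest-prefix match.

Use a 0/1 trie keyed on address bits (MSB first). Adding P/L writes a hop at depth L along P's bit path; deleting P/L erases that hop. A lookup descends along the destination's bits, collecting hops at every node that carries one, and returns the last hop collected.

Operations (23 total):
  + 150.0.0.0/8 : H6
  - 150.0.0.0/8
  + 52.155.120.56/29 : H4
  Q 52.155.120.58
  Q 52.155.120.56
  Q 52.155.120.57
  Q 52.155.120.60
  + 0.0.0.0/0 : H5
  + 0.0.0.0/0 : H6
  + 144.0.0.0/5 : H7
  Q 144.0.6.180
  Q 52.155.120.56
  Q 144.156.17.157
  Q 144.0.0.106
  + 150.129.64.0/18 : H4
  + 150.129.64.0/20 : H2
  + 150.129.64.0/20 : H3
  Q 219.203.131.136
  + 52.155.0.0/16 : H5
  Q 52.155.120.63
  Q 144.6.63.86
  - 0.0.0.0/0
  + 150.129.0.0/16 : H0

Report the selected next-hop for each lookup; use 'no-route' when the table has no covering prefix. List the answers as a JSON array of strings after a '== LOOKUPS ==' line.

Process each operation:
  add 150.0.0.0/8 -> H6 at depth 8
  del 150.0.0.0/8 (clear depth 8)
  add 52.155.120.56/29 -> H4 at depth 29
  Q 52.155.120.58: descend 00110100100110110111100000111 ; hops seen [H4] ; pick H4
  Q 52.155.120.56: descend 00110100100110110111100000111 ; hops seen [H4] ; pick H4
  Q 52.155.120.57: descend 00110100100110110111100000111 ; hops seen [H4] ; pick H4
  Q 52.155.120.60: descend 00110100100110110111100000111 ; hops seen [H4] ; pick H4
  add 0.0.0.0/0 -> H5 at depth 0
  add 0.0.0.0/0 -> H6 at depth 0
  add 144.0.0.0/5 -> H7 at depth 5
  Q 144.0.6.180: descend 10010 ; hops seen [H6,H7] ; pick H7
  Q 52.155.120.56: descend 00110100100110110111100000111 ; hops seen [H6,H4] ; pick H4
  Q 144.156.17.157: descend 10010 ; hops seen [H6,H7] ; pick H7
  Q 144.0.0.106: descend 10010 ; hops seen [H6,H7] ; pick H7
  add 150.129.64.0/18 -> H4 at depth 18
  add 150.129.64.0/20 -> H2 at depth 20
  add 150.129.64.0/20 -> H3 at depth 20
  Q 219.203.131.136: descend 1 ; hops seen [H6] ; pick H6
  add 52.155.0.0/16 -> H5 at depth 16
  Q 52.155.120.63: descend 00110100100110110111100000111 ; hops seen [H6,H5,H4] ; pick H4
  Q 144.6.63.86: descend 10010 ; hops seen [H6,H7] ; pick H7
  del 0.0.0.0/0 (clear depth 0)
  add 150.129.0.0/16 -> H0 at depth 16

== LOOKUPS ==
["H4","H4","H4","H4","H7","H4","H7","H7","H6","H4","H7"]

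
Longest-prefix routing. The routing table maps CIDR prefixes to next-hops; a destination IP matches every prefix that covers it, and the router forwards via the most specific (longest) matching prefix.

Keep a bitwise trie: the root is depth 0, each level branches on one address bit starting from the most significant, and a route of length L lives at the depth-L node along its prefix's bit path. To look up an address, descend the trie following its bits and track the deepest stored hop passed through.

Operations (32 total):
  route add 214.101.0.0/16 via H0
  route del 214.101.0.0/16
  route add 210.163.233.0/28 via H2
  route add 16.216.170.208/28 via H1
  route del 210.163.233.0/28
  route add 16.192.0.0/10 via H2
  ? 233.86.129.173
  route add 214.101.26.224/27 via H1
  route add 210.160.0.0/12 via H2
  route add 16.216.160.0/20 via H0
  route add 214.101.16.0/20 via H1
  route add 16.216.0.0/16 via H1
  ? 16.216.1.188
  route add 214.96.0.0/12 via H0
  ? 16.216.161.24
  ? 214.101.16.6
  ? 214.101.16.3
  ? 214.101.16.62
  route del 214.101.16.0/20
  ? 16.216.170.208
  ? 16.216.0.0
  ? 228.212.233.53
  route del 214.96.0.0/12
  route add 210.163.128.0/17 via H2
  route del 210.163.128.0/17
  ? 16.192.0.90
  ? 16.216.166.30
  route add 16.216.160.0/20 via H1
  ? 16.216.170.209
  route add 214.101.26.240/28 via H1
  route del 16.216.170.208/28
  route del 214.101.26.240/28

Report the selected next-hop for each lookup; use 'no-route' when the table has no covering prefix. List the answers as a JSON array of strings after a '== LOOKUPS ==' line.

Trace:
  add 214.101.0.0/16 -> H0 at depth 16
  - 214.101.0.0/16 clear@16
  add 210.163.233.0/28 -> H2 at depth 28
  add 16.216.170.208/28 -> H1 at depth 28
  - 210.163.233.0/28 clear@28
  add 16.192.0.0/10 -> H2 at depth 10
  lookup 233.86.129.173: bits 11 walk d0:-→d1:-→d2:- -> no-route
  add 214.101.26.224/27 -> H1 at depth 27
  add 210.160.0.0/12 -> H2 at depth 12
  add 16.216.160.0/20 -> H0 at depth 20
  add 214.101.16.0/20 -> H1 at depth 20
  add 16.216.0.0/16 -> H1 at depth 16
  lookup 16.216.1.188: bits 0001000011011000 walk d0:-→d1:-→d2:-→d3:-→d4:-→d5:-→d6:-→d7:-→d8:-→d9:-→d10:H2→d11:-→d12:-→d13:-→d14:-→d15:-→d16:H1 -> H1
  add 214.96.0.0/12 -> H0 at depth 12
  lookup 16.216.161.24: bits 00010000110110001010 walk d0:-→d1:-→d2:-→d3:-→d4:-→d5:-→d6:-→d7:-→d8:-→d9:-→d10:H2→d11:-→d12:-→d13:-→d14:-→d15:-→d16:H1→d17:-→d18:-→d19:-→d20:H0 -> H0
  lookup 214.101.16.6: bits 11010110011001010001 walk d0:-→d1:-→d2:-→d3:-→d4:-→d5:-→d6:-→d7:-→d8:-→d9:-→d10:-→d11:-→d12:H0→d13:-→d14:-→d15:-→d16:-→d17:-→d18:-→d19:-→d20:H1 -> H1
  lookup 214.101.16.3: bits 11010110011001010001 walk d0:-→d1:-→d2:-→d3:-→d4:-→d5:-→d6:-→d7:-→d8:-→d9:-→d10:-→d11:-→d12:H0→d13:-→d14:-→d15:-→d16:-→d17:-→d18:-→d19:-→d20:H1 -> H1
  lookup 214.101.16.62: bits 11010110011001010001 walk d0:-→d1:-→d2:-→d3:-→d4:-→d5:-→d6:-→d7:-→d8:-→d9:-→d10:-→d11:-→d12:H0→d13:-→d14:-→d15:-→d16:-→d17:-→d18:-→d19:-→d20:H1 -> H1
  - 214.101.16.0/20 clear@20
  lookup 16.216.170.208: bits 0001000011011000101010101101 walk d0:-→d1:-→d2:-→d3:-→d4:-→d5:-→d6:-→d7:-→d8:-→d9:-→d10:H2→d11:-→d12:-→d13:-→d14:-→d15:-→d16:H1→d17:-→d18:-→d19:-→d20:H0→d21:-→d22:-→d23:-→d24:-→d25:-→d26:-→d27:-→d28:H1 -> H1
  lookup 16.216.0.0: bits 0001000011011000 walk d0:-→d1:-→d2:-→d3:-→d4:-→d5:-→d6:-→d7:-→d8:-→d9:-→d10:H2→d11:-→d12:-→d13:-→d14:-→d15:-→d16:H1 -> H1
  lookup 228.212.233.53: bits 11 walk d0:-→d1:-→d2:- -> no-route
  - 214.96.0.0/12 clear@12
  add 210.163.128.0/17 -> H2 at depth 17
  - 210.163.128.0/17 clear@17
  lookup 16.192.0.90: bits 00010000110 walk d0:-→d1:-→d2:-→d3:-→d4:-→d5:-→d6:-→d7:-→d8:-→d9:-→d10:H2→d11:- -> H2
  lookup 16.216.166.30: bits 00010000110110001010 walk d0:-→d1:-→d2:-→d3:-→d4:-→d5:-→d6:-→d7:-→d8:-→d9:-→d10:H2→d11:-→d12:-→d13:-→d14:-→d15:-→d16:H1→d17:-→d18:-→d19:-→d20:H0 -> H0
  add 16.216.160.0/20 -> H1 at depth 20
  lookup 16.216.170.209: bits 0001000011011000101010101101 walk d0:-→d1:-→d2:-→d3:-→d4:-→d5:-→d6:-→d7:-→d8:-→d9:-→d10:H2→d11:-→d12:-→d13:-→d14:-→d15:-→d16:H1→d17:-→d18:-→d19:-→d20:H1→d21:-→d22:-→d23:-→d24:-→d25:-→d26:-→d27:-→d28:H1 -> H1
  add 214.101.26.240/28 -> H1 at depth 28
  - 16.216.170.208/28 clear@28
  - 214.101.26.240/28 clear@28

== LOOKUPS ==
["no-route","H1","H0","H1","H1","H1","H1","H1","no-route","H2","H0","H1"]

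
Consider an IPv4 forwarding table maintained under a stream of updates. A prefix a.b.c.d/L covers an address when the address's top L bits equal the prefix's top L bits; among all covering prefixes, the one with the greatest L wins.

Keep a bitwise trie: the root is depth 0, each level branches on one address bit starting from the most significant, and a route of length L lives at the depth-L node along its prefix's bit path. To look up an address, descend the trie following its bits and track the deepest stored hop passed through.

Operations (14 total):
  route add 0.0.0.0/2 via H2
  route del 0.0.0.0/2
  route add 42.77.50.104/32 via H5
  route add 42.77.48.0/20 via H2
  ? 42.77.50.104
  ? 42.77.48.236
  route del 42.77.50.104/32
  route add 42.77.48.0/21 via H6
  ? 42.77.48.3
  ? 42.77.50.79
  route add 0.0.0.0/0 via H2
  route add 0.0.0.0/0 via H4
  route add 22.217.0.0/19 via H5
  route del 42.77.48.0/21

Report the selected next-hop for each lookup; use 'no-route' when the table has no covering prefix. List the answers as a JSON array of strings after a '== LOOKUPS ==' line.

Process each operation:
  add 0.0.0.0/2 -> H2 at depth 2
  del 0.0.0.0/2 (clear depth 2)
  add 42.77.50.104/32 -> H5 at depth 32
  add 42.77.48.0/20 -> H2 at depth 20
  lookup 42.77.50.104: bits 00101010010011010011001001101000 walk d0:-→d1:-→d2:-→d3:-→d4:-→d5:-→d6:-→d7:-→d8:-→d9:-→d10:-→d11:-→d12:-→d13:-→d14:-→d15:-→d16:-→d17:-→d18:-→d19:-→d20:H2→d21:-→d22:-→d23:-→d24:-→d25:-→d26:-→d27:-→d28:-→d29:-→d30:-→d31:-→d32:H5 -> H5
  lookup 42.77.48.236: bits 0010101001001101001100 walk d0:-→d1:-→d2:-→d3:-→d4:-→d5:-→d6:-→d7:-→d8:-→d9:-→d10:-→d11:-→d12:-→d13:-→d14:-→d15:-→d16:-→d17:-→d18:-→d19:-→d20:H2→d21:-→d22:- -> H2
  del 42.77.50.104/32 (clear depth 32)
  add 42.77.48.0/21 -> H6 at depth 21
  lookup 42.77.48.3: bits 0010101001001101001100 walk d0:-→d1:-→d2:-→d3:-→d4:-→d5:-→d6:-→d7:-→d8:-→d9:-→d10:-→d11:-→d12:-→d13:-→d14:-→d15:-→d16:-→d17:-→d18:-→d19:-→d20:H2→d21:H6→d22:- -> H6
  lookup 42.77.50.79: bits 00101010010011010011001001 walk d0:-→d1:-→d2:-→d3:-→d4:-→d5:-→d6:-→d7:-→d8:-→d9:-→d10:-→d11:-→d12:-→d13:-→d14:-→d15:-→d16:-→d17:-→d18:-→d19:-→d20:H2→d21:H6→d22:-→d23:-→d24:-→d25:-→d26:- -> H6
  add 0.0.0.0/0 -> H2 at depth 0
  add 0.0.0.0/0 -> H4 at depth 0
  add 22.217.0.0/19 -> H5 at depth 19
  del 42.77.48.0/21 (clear depth 21)

== LOOKUPS ==
["H5","H2","H6","H6"]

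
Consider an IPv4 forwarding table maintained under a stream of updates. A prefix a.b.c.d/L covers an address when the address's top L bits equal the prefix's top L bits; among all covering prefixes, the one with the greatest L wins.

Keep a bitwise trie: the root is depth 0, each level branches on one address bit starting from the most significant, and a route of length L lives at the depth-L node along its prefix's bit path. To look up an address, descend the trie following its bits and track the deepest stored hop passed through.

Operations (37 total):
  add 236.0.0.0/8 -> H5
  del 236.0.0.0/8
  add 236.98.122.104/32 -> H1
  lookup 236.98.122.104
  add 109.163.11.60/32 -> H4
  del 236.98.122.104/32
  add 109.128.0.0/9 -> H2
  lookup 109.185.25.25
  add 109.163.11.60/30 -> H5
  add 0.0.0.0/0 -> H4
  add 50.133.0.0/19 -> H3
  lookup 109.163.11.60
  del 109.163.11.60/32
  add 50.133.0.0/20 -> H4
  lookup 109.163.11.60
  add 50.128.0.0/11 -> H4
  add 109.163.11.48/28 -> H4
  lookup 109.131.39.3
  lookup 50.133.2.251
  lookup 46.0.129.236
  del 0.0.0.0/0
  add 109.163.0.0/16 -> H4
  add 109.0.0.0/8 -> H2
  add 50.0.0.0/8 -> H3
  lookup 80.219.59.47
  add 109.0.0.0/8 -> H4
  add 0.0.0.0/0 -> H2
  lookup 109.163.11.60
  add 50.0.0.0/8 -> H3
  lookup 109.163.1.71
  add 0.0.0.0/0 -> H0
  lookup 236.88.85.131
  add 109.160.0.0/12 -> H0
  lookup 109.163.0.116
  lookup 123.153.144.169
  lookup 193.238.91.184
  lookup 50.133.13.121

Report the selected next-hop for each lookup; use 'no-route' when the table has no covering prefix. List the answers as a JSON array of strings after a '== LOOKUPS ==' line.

Process each operation:
  add 236.0.0.0/8 -> H5 at depth 8
  del 236.0.0.0/8 (clear depth 8)
  add 236.98.122.104/32 -> H1 at depth 32
  lookup 236.98.122.104: bits 11101100011000100111101001101000 walk d0:-→d1:-→d2:-→d3:-→d4:-→d5:-→d6:-→d7:-→d8:-→d9:-→d10:-→d11:-→d12:-→d13:-→d14:-→d15:-→d16:-→d17:-→d18:-→d19:-→d20:-→d21:-→d22:-→d23:-→d24:-→d25:-→d26:-→d27:-→d28:-→d29:-→d30:-→d31:-→d32:H1 -> H1
  add 109.163.11.60/32 -> H4 at depth 32
  del 236.98.122.104/32 (clear depth 32)
  add 109.128.0.0/9 -> H2 at depth 9
  lookup 109.185.25.25: bits 01101101101 walk d0:-→d1:-→d2:-→d3:-→d4:-→d5:-→d6:-→d7:-→d8:-→d9:H2→d10:-→d11:- -> H2
  add 109.163.11.60/30 -> H5 at depth 30
  add 0.0.0.0/0 -> H4 at depth 0
  add 50.133.0.0/19 -> H3 at depth 19
  lookup 109.163.11.60: bits 01101101101000110000101100111100 walk d0:H4→d1:-→d2:-→d3:-→d4:-→d5:-→d6:-→d7:-→d8:-→d9:H2→d10:-→d11:-→d12:-→d13:-→d14:-→d15:-→d16:-→d17:-→d18:-→d19:-→d20:-→d21:-→d22:-→d23:-→d24:-→d25:-→d26:-→d27:-→d28:-→d29:-→d30:H5→d31:-→d32:H4 -> H4
  del 109.163.11.60/32 (clear depth 32)
  add 50.133.0.0/20 -> H4 at depth 20
  lookup 109.163.11.60: bits 01101101101000110000101100111100 walk d0:H4→d1:-→d2:-→d3:-→d4:-→d5:-→d6:-→d7:-→d8:-→d9:H2→d10:-→d11:-→d12:-→d13:-→d14:-→d15:-→d16:-→d17:-→d18:-→d19:-→d20:-→d21:-→d22:-→d23:-→d24:-→d25:-→d26:-→d27:-→d28:-→d29:-→d30:H5→d31:-→d32:- -> H5
  add 50.128.0.0/11 -> H4 at depth 11
  add 109.163.11.48/28 -> H4 at depth 28
  lookup 109.131.39.3: bits 0110110110 walk d0:H4→d1:-→d2:-→d3:-→d4:-→d5:-→d6:-→d7:-→d8:-→d9:H2→d10:- -> H2
  lookup 50.133.2.251: bits 00110010100001010000 walk d0:H4→d1:-→d2:-→d3:-→d4:-→d5:-→d6:-→d7:-→d8:-→d9:-→d10:-→d11:H4→d12:-→d13:-→d14:-→d15:-→d16:-→d17:-→d18:-→d19:H3→d20:H4 -> H4
  lookup 46.0.129.236: bits 001 walk d0:H4→d1:-→d2:-→d3:- -> H4
  del 0.0.0.0/0 (clear depth 0)
  add 109.163.0.0/16 -> H4 at depth 16
  add 109.0.0.0/8 -> H2 at depth 8
  add 50.0.0.0/8 -> H3 at depth 8
  lookup 80.219.59.47: bits 01 walk d0:-→d1:-→d2:- -> no-route
  add 109.0.0.0/8 -> H4 at depth 8
  add 0.0.0.0/0 -> H2 at depth 0
  lookup 109.163.11.60: bits 01101101101000110000101100111100 walk d0:H2→d1:-→d2:-→d3:-→d4:-→d5:-→d6:-→d7:-→d8:H4→d9:H2→d10:-→d11:-→d12:-→d13:-→d14:-→d15:-→d16:H4→d17:-→d18:-→d19:-→d20:-→d21:-→d22:-→d23:-→d24:-→d25:-→d26:-→d27:-→d28:H4→d29:-→d30:H5→d31:-→d32:- -> H5
  add 50.0.0.0/8 -> H3 at depth 8
  lookup 109.163.1.71: bits 01101101101000110000 walk d0:H2→d1:-→d2:-→d3:-→d4:-→d5:-→d6:-→d7:-→d8:H4→d9:H2→d10:-→d11:-→d12:-→d13:-→d14:-→d15:-→d16:H4→d17:-→d18:-→d19:-→d20:- -> H4
  add 0.0.0.0/0 -> H0 at depth 0
  lookup 236.88.85.131: bits 1110110001 walk d0:H0→d1:-→d2:-→d3:-→d4:-→d5:-→d6:-→d7:-→d8:-→d9:-→d10:- -> H0
  add 109.160.0.0/12 -> H0 at depth 12
  lookup 109.163.0.116: bits 01101101101000110000 walk d0:H0→d1:-→d2:-→d3:-→d4:-→d5:-→d6:-→d7:-→d8:H4→d9:H2→d10:-→d11:-→d12:H0→d13:-→d14:-→d15:-→d16:H4→d17:-→d18:-→d19:-→d20:- -> H4
  lookup 123.153.144.169: bits 011 walk d0:H0→d1:-→d2:-→d3:- -> H0
  lookup 193.238.91.184: bits 11 walk d0:H0→d1:-→d2:- -> H0
  lookup 50.133.13.121: bits 00110010100001010000 walk d0:H0→d1:-→d2:-→d3:-→d4:-→d5:-→d6:-→d7:-→d8:H3→d9:-→d10:-→d11:H4→d12:-→d13:-→d14:-→d15:-→d16:-→d17:-→d18:-→d19:H3→d20:H4 -> H4

== LOOKUPS ==
["H1","H2","H4","H5","H2","H4","H4","no-route","H5","H4","H0","H4","H0","H0","H4"]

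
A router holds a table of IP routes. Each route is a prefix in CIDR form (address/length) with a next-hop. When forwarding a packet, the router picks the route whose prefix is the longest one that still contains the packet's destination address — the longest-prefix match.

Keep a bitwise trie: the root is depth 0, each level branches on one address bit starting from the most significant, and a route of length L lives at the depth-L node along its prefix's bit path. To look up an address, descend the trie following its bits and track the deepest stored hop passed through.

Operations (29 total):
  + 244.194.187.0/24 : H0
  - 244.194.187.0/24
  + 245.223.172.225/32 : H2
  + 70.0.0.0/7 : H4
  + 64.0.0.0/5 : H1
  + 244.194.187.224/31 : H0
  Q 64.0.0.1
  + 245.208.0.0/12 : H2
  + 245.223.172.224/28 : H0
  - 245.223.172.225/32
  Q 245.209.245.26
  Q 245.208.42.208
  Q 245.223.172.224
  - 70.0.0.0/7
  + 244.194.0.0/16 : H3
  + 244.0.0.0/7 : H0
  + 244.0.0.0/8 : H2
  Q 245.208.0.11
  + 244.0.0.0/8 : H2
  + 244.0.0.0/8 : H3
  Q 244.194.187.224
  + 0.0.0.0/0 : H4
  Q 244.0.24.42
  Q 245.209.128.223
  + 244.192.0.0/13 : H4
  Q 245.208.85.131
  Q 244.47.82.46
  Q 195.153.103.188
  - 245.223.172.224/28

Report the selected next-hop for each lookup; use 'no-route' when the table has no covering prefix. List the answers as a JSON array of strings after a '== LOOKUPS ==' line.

Process each operation:
  + 244.194.187.0/24 (H0) depth=24
  del 244.194.187.0/24 (clear depth 24)
  + 245.223.172.225/32 (H2) depth=32
  + 70.0.0.0/7 (H4) depth=7
  + 64.0.0.0/5 (H1) depth=5
  + 244.194.187.224/31 (H0) depth=31
  ? 64.0.0.1  path d0:-→d1:-→d2:-→d3:-→d4:-→d5:H1  best=H1
  + 245.208.0.0/12 (H2) depth=12
  + 245.223.172.224/28 (H0) depth=28
  del 245.223.172.225/32 (clear depth 32)
  ? 245.209.245.26  path d0:-→d1:-→d2:-→d3:-→d4:-→d5:-→d6:-→d7:-→d8:-→d9:-→d10:-→d11:-→d12:H2  best=H2
  ? 245.208.42.208  path d0:-→d1:-→d2:-→d3:-→d4:-→d5:-→d6:-→d7:-→d8:-→d9:-→d10:-→d11:-→d12:H2  best=H2
  ? 245.223.172.224  path d0:-→d1:-→d2:-→d3:-→d4:-→d5:-→d6:-→d7:-→d8:-→d9:-→d10:-→d11:-→d12:H2→d13:-→d14:-→d15:-→d16:-→d17:-→d18:-→d19:-→d20:-→d21:-→d22:-→d23:-→d24:-→d25:-→d26:-→d27:-→d28:H0→d29:-→d30:-→d31:-  best=H0
  del 70.0.0.0/7 (clear depth 7)
  + 244.194.0.0/16 (H3) depth=16
  + 244.0.0.0/7 (H0) depth=7
  + 244.0.0.0/8 (H2) depth=8
  ? 245.208.0.11  path d0:-→d1:-→d2:-→d3:-→d4:-→d5:-→d6:-→d7:H0→d8:-→d9:-→d10:-→d11:-→d12:H2  best=H2
  + 244.0.0.0/8 (H2) depth=8
  + 244.0.0.0/8 (H3) depth=8
  ? 244.194.187.224  path d0:-→d1:-→d2:-→d3:-→d4:-→d5:-→d6:-→d7:H0→d8:H3→d9:-→d10:-→d11:-→d12:-→d13:-→d14:-→d15:-→d16:H3→d17:-→d18:-→d19:-→d20:-→d21:-→d22:-→d23:-→d24:-→d25:-→d26:-→d27:-→d28:-→d29:-→d30:-→d31:H0  best=H0
  + 0.0.0.0/0 (H4) depth=0
  ? 244.0.24.42  path d0:H4→d1:-→d2:-→d3:-→d4:-→d5:-→d6:-→d7:H0→d8:H3  best=H3
  ? 245.209.128.223  path d0:H4→d1:-→d2:-→d3:-→d4:-→d5:-→d6:-→d7:H0→d8:-→d9:-→d10:-→d11:-→d12:H2  best=H2
  + 244.192.0.0/13 (H4) depth=13
  ? 245.208.85.131  path d0:H4→d1:-→d2:-→d3:-→d4:-→d5:-→d6:-→d7:H0→d8:-→d9:-→d10:-→d11:-→d12:H2  best=H2
  ? 244.47.82.46  path d0:H4→d1:-→d2:-→d3:-→d4:-→d5:-→d6:-→d7:H0→d8:H3  best=H3
  ? 195.153.103.188  path d0:H4→d1:-→d2:-  best=H4
  del 245.223.172.224/28 (clear depth 28)

== LOOKUPS ==
["H1","H2","H2","H0","H2","H0","H3","H2","H2","H3","H4"]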